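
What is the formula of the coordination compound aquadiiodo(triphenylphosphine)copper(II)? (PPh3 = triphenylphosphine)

Ligands: 2 iodo (I, -1), 1 aqua (H2O, neutral), 1 triphenylphosphine (PPh3, neutral). Ligand charge sum = -2.
With Cu in oxidation state +2, the complex ion is [Cu...].

[Cu(H2O)I2(PPh3)]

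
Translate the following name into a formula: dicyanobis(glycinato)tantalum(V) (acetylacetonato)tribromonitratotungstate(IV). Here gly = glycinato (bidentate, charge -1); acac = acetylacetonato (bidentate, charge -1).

Cation [Ta…]: ligand charges -4, Ta(V) ⇒ ion charge 1+.
Anion [W…]: ligand charges -5, W(IV) ⇒ ion charge 1−.
One 1+ cation balances one 1− anion.

[Ta(CN)2(gly)2][W(acac)Br3(NO3)]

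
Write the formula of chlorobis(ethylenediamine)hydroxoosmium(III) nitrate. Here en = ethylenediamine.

[OsCl(en)2(OH)]NO3

Ligands: 1 chloro (Cl, -1), 1 hydroxo (OH, -1), 2 ethylenediamine (en, neutral). Ligand charge sum = -2.
Charge balance with nitrate (-1) requires 1 complex ion per 1 nitrate.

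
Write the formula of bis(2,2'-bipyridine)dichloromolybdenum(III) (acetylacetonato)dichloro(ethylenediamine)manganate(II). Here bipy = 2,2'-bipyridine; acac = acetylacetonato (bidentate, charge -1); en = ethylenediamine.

[Mo(bipy)2Cl2][Mn(acac)Cl2(en)]

Cation [Mo…]: ligand charges -2, Mo(III) ⇒ ion charge 1+.
Anion [Mn…]: ligand charges -3, Mn(II) ⇒ ion charge 1−.
One 1+ cation balances one 1− anion.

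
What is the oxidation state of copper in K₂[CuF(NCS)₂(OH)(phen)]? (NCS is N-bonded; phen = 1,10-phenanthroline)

+2

2 potassium outside the brackets (+1 each) → the complex ion is 2−.
Ligand charges: 1×OH = -1; 2×NCS = -2; 1×F = -1; 1×phen neutral; sum -4.
Cu + (-4) = 2− ⇒ Cu is +2.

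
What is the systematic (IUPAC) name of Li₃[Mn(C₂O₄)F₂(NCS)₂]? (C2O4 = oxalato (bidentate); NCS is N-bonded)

lithium difluorodiisothiocyanatooxalatomanganate(III)

The 3 lithium counter-ions carry a total charge of +3, so each complex ion is 3−.
Ligand charges: 1×oxalato (-2 each), 2×fluoro (-1 each), 2×isothiocyanato (-1 each); total -6. So Mn + (-6) = 3−, giving Mn = +3.
The complex ion is anionic, so manganese takes the -ate form manganate(III).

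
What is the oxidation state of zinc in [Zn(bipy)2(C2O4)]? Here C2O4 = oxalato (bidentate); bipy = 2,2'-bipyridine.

+2

No counter-ion: the bracketed complex is neutral.
Ligand charges: 1×C2O4 = -2; 2×bipy neutral; sum -2.
Zn + (-2) = 0 ⇒ Zn is +2.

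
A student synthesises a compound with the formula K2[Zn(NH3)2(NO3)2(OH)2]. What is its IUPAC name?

The 2 potassium counter-ions carry a total charge of +2, so each complex ion is 2−.
Ligand charges: 2×nitrato (-1 each), 2×hydroxo (-1 each), 2×ammine (neutral); total -4. So Zn + (-4) = 2−, giving Zn = +2.
The complex ion is anionic, so zinc takes the -ate form zincate(II).

potassium diamminedihydroxodinitratozincate(II)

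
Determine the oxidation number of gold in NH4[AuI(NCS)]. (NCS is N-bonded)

+1

1 ammonium outside the brackets (+1 each) → the complex ion is 1−.
Ligand charges: 1×I = -1; 1×NCS = -1; sum -2.
Au + (-2) = 1− ⇒ Au is +1.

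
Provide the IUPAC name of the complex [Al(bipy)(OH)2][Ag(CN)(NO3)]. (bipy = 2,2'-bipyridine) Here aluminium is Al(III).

Al is given as +3; the cation's ligand charges sum to -2, so the complex cation is 1+.
A 1:1 salt means the anion carries the equal and opposite charge, 1−.
Anion: ligand charges sum to -2; for the ion to be 1−, Ag = +1.

(2,2'-bipyridine)dihydroxoaluminium(III) cyanonitratoargentate(I)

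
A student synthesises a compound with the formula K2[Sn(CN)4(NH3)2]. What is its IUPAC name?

The 2 potassium counter-ions carry a total charge of +2, so each complex ion is 2−.
Ligand charges: 2×ammine (neutral), 4×cyano (-1 each); total -4. So Sn + (-4) = 2−, giving Sn = +2.
Ligands are named alphabetically: ammine before cyano.
The complex ion is anionic, so tin takes the -ate form stannate(II).

potassium diamminetetracyanostannate(II)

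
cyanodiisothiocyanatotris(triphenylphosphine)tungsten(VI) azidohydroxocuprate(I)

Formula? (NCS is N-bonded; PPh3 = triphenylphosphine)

[W(CN)(NCS)2(PPh3)3][Cu(N3)(OH)]3

Cation [W…]: ligand charges -3, W(VI) ⇒ ion charge 3+.
Anion [Cu…]: ligand charges -2, Cu(I) ⇒ ion charge 1−.
One 3+ cation requires 3 of the 1− anion.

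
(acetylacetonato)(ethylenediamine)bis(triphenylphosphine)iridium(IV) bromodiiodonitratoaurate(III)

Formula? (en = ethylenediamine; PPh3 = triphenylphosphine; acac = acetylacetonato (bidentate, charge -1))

Cation [Ir…]: ligand charges -1, Ir(IV) ⇒ ion charge 3+.
Anion [Au…]: ligand charges -4, Au(III) ⇒ ion charge 1−.

[Ir(acac)(en)(PPh3)2][AuBrI2(NO3)]3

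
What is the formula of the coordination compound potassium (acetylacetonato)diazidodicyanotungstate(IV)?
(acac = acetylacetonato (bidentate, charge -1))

Ligands: 2 cyano (CN, -1), 2 azido (N3, -1), 1 acetylacetonato (acac, -1). Ligand charge sum = -5.
With W in oxidation state +4, the complex ion is [W...]^1−.
Charge balance with potassium (+1) requires 1 complex ion per 1 potassium.

K[W(acac)(CN)2(N3)2]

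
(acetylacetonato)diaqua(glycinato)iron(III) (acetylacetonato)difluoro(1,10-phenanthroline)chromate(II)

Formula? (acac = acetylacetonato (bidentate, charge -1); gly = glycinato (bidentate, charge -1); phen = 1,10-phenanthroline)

Cation [Fe…]: ligand charges -2, Fe(III) ⇒ ion charge 1+.
Anion [Cr…]: ligand charges -3, Cr(II) ⇒ ion charge 1−.

[Fe(acac)(gly)(H2O)2][Cr(acac)F2(phen)]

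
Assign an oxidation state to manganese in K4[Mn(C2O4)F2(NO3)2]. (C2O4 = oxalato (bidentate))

4 potassium outside the brackets (+1 each) → the complex ion is 4−.
Ligand charges: 2×F = -2; 2×NO3 = -2; 1×C2O4 = -2; sum -6.
Mn + (-6) = 4− ⇒ Mn is +2.

+2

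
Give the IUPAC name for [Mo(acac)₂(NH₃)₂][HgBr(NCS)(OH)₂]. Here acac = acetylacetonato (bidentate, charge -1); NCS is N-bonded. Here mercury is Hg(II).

Both ions are complex: the cation is named first with the plain metal name, the anion second with the -ate form; each ion's ligands are alphabetised independently.
Hg is given as +2; the anion's ligand charges sum to -4, so the complex anion is 2−.
A 1:1 salt means the cation carries the equal and opposite charge, 2+.
Cation: ligand charges sum to -2; for the ion to be 2+, Mo = +4.

bis(acetylacetonato)diamminemolybdenum(IV) bromodihydroxoisothiocyanatomercurate(II)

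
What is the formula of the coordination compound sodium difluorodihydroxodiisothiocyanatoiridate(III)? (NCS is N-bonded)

Na3[IrF2(NCS)2(OH)2]

Ligands: 2 hydroxo (OH, -1), 2 fluoro (F, -1), 2 isothiocyanato (NCS, -1). Ligand charge sum = -6.
With Ir in oxidation state +3, the complex ion is [Ir...]^3−.
Charge balance with sodium (+1) requires 1 complex ion per 3 sodium.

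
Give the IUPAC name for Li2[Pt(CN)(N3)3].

lithium triazidocyanoplatinate(II)

The 2 lithium counter-ions carry a total charge of +2, so each complex ion is 2−.
Ligand charges: 3×azido (-1 each), 1×cyano (-1 each); total -4. So Pt + (-4) = 2−, giving Pt = +2.
Ligands are named alphabetically: azido before cyano.
The complex ion is anionic, so platinum takes the -ate form platinate(II).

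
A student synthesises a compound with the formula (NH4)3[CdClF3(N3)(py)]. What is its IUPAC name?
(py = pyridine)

ammonium azidochlorotrifluoro(pyridine)cadmate(II)

The 3 ammonium counter-ions carry a total charge of +3, so each complex ion is 3−.
Ligand charges: 1×pyridine (neutral), 3×fluoro (-1 each), 1×azido (-1 each), 1×chloro (-1 each); total -5. So Cd + (-5) = 3−, giving Cd = +2.
Ligands are named alphabetically: azido before chloro before fluoro before pyridine.
The complex ion is anionic, so cadmium takes the -ate form cadmate(II).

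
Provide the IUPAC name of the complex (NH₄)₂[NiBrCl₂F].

The 2 ammonium counter-ions carry a total charge of +2, so each complex ion is 2−.
Ligand charges: 2×chloro (-1 each), 1×fluoro (-1 each), 1×bromo (-1 each); total -4. So Ni + (-4) = 2−, giving Ni = +2.
Ligands are named alphabetically: bromo before chloro before fluoro.
The complex ion is anionic, so nickel takes the -ate form nickelate(II).

ammonium bromodichlorofluoronickelate(II)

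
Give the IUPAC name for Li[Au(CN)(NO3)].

lithium cyanonitratoaurate(I)

The 1 lithium counter-ion carries a total charge of +1, so each complex ion is 1−.
Ligand charges: 1×cyano (-1 each), 1×nitrato (-1 each); total -2. So Au + (-2) = 1−, giving Au = +1.
Ligands are named alphabetically: cyano before nitrato.
The complex ion is anionic, so gold takes the -ate form aurate(I).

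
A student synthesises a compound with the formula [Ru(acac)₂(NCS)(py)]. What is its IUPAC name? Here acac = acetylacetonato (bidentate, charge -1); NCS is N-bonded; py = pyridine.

There is no counter-ion, so the complex is neutral overall.
Ligand charges: 2×acetylacetonato (-1 each), 1×isothiocyanato (-1 each), 1×pyridine (neutral); total -3. So Ru + (-3) = 0, giving Ru = +3.
Ligands are named alphabetically: acetylacetonato before isothiocyanato before pyridine.

bis(acetylacetonato)isothiocyanato(pyridine)ruthenium(III)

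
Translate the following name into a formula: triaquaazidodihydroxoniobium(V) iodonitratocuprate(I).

Cation [Nb…]: ligand charges -3, Nb(V) ⇒ ion charge 2+.
Anion [Cu…]: ligand charges -2, Cu(I) ⇒ ion charge 1−.
One 2+ cation requires 2 of the 1− anion.

[Nb(H2O)3(N3)(OH)2][CuI(NO3)]2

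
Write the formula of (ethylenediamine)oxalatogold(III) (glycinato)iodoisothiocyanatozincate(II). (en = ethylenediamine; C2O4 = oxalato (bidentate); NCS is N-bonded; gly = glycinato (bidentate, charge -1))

Cation [Au…]: ligand charges -2, Au(III) ⇒ ion charge 1+.
Anion [Zn…]: ligand charges -3, Zn(II) ⇒ ion charge 1−.

[Au(C2O4)(en)][Zn(gly)I(NCS)]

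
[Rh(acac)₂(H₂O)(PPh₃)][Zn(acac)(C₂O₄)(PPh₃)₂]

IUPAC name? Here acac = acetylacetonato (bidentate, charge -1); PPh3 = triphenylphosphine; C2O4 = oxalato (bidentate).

Both ions are complex: the cation is named first with the plain metal name, the anion second with the -ate form; each ion's ligands are alphabetised independently.
Zinc is always +2 in its complexes; the anion's ligand charges sum to -3, so the complex anion is 1−.
A 1:1 salt means the cation carries the equal and opposite charge, 1+.
Cation: ligand charges sum to -2; for the ion to be 1+, Rh = +3.

bis(acetylacetonato)aqua(triphenylphosphine)rhodium(III) (acetylacetonato)oxalatobis(triphenylphosphine)zincate(II)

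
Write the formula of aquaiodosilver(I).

Ligands: 1 iodo (I, -1), 1 aqua (H2O, neutral). Ligand charge sum = -1.
With Ag in oxidation state +1, the complex ion is [Ag...].

[Ag(H2O)I]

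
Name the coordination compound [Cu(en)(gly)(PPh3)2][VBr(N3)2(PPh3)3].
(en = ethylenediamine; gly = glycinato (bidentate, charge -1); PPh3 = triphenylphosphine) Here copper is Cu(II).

Both ions are complex: the cation is named first with the plain metal name, the anion second with the -ate form; each ion's ligands are alphabetised independently.
Cu is given as +2; the cation's ligand charges sum to -1, so the complex cation is 1+.
A 1:1 salt means the anion carries the equal and opposite charge, 1−.
Anion: ligand charges sum to -3; for the ion to be 1−, V = +2.

(ethylenediamine)(glycinato)bis(triphenylphosphine)copper(II) diazidobromotris(triphenylphosphine)vanadate(II)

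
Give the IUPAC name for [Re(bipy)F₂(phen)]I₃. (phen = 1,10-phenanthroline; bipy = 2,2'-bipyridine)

(2,2'-bipyridine)difluoro(1,10-phenanthroline)rhenium(V) iodide

The 3 iodide counter-ions carry a total charge of -3, so each complex ion is 3+.
Ligand charges: 1×1,10-phenanthroline (neutral), 2×fluoro (-1 each), 1×2,2'-bipyridine (neutral); total -2. So Re + (-2) = 3+, giving Re = +5.
Ligands are named alphabetically: bipyridine before fluoro before phenanthroline.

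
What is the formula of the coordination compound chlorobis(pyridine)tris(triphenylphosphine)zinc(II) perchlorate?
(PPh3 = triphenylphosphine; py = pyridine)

[ZnCl(PPh3)3(py)2]ClO4

Ligands: 3 triphenylphosphine (PPh3, neutral), 1 chloro (Cl, -1), 2 pyridine (py, neutral). Ligand charge sum = -1.
Charge balance with perchlorate (-1) requires 1 complex ion per 1 perchlorate.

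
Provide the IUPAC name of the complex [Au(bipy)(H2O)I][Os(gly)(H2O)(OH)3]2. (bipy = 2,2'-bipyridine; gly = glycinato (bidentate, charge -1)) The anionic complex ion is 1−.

aqua(2,2'-bipyridine)iodogold(III) aqua(glycinato)trihydroxoosmate(III)

The complex anion is given as 1−; its ligand charges sum to -4, so Os = +3.
With 2 anions per cation, the cation must be 2×1 = 2+.
Cation: ligand charges sum to -1; for the ion to be 2+, Au = +3.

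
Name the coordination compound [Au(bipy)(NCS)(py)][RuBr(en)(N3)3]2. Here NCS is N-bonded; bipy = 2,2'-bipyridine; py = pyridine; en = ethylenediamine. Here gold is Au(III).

(2,2'-bipyridine)isothiocyanato(pyridine)gold(III) triazidobromo(ethylenediamine)ruthenate(III)

Au is given as +3; the cation's ligand charges sum to -1, so the complex cation is 2+.
With 2 anions per cation, each anion must be 2/2 = 1−.
Anion: ligand charges sum to -4; for the ion to be 1−, Ru = +3.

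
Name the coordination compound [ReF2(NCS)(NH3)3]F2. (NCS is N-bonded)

The 2 fluoride counter-ions carry a total charge of -2, so each complex ion is 2+.
Ligand charges: 2×fluoro (-1 each), 1×isothiocyanato (-1 each), 3×ammine (neutral); total -3. So Re + (-3) = 2+, giving Re = +5.
Ligands are named alphabetically: ammine before fluoro before isothiocyanato.

triamminedifluoroisothiocyanatorhenium(V) fluoride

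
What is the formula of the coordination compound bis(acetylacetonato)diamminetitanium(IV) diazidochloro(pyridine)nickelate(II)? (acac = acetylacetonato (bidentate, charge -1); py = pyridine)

[Ti(acac)2(NH3)2][NiCl(N3)2(py)]2

Cation [Ti…]: ligand charges -2, Ti(IV) ⇒ ion charge 2+.
Anion [Ni…]: ligand charges -3, Ni(II) ⇒ ion charge 1−.
One 2+ cation requires 2 of the 1− anion.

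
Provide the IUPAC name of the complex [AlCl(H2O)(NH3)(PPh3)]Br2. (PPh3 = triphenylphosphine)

ammineaquachloro(triphenylphosphine)aluminium(III) bromide

The 2 bromide counter-ions carry a total charge of -2, so each complex ion is 2+.
Ligand charges: 1×aqua (neutral), 1×ammine (neutral), 1×triphenylphosphine (neutral), 1×chloro (-1 each); total -1. So Al + (-1) = 2+, giving Al = +3.
Ligands are named alphabetically: ammine before aqua before chloro before triphenylphosphine.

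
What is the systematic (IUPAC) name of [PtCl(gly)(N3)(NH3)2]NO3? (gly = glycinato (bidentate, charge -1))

diammineazidochloro(glycinato)platinum(IV) nitrate

The 1 nitrate counter-ion carries a total charge of -1, so each complex ion is 1+.
Ligand charges: 1×glycinato (-1 each), 1×azido (-1 each), 2×ammine (neutral), 1×chloro (-1 each); total -3. So Pt + (-3) = 1+, giving Pt = +4.
Ligands are named alphabetically: ammine before azido before chloro before glycinato.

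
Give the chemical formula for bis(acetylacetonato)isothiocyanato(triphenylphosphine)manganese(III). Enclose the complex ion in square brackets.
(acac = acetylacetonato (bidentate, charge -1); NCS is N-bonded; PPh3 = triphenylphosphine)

Ligands: 2 acetylacetonato (acac, -1), 1 isothiocyanato (NCS, -1), 1 triphenylphosphine (PPh3, neutral). Ligand charge sum = -3.
With Mn in oxidation state +3, the complex ion is [Mn...].

[Mn(acac)2(NCS)(PPh3)]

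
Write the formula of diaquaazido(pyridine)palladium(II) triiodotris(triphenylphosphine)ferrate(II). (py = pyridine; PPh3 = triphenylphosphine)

Cation [Pd…]: ligand charges -1, Pd(II) ⇒ ion charge 1+.
Anion [Fe…]: ligand charges -3, Fe(II) ⇒ ion charge 1−.
One 1+ cation balances one 1− anion.

[Pd(H2O)2(N3)(py)][FeI3(PPh3)3]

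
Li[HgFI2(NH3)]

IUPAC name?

The 1 lithium counter-ion carries a total charge of +1, so each complex ion is 1−.
Ligand charges: 1×ammine (neutral), 1×fluoro (-1 each), 2×iodo (-1 each); total -3. So Hg + (-3) = 1−, giving Hg = +2.
Ligands are named alphabetically: ammine before fluoro before iodo.
The complex ion is anionic, so mercury takes the -ate form mercurate(II).

lithium amminefluorodiiodomercurate(II)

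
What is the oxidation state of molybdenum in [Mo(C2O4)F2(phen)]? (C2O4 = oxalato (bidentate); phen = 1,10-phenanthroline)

No counter-ion: the bracketed complex is neutral.
Ligand charges: 2×F = -2; 1×C2O4 = -2; 1×phen neutral; sum -4.
Mo + (-4) = 0 ⇒ Mo is +4.

+4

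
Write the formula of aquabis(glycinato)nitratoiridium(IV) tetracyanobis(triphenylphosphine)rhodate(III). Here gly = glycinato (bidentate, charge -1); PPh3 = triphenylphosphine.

[Ir(gly)2(H2O)(NO3)][Rh(CN)4(PPh3)2]

Cation [Ir…]: ligand charges -3, Ir(IV) ⇒ ion charge 1+.
Anion [Rh…]: ligand charges -4, Rh(III) ⇒ ion charge 1−.
One 1+ cation balances one 1− anion.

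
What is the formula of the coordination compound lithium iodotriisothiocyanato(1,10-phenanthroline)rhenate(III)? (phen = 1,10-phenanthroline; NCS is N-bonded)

Ligands: 1 1,10-phenanthroline (phen, neutral), 3 isothiocyanato (NCS, -1), 1 iodo (I, -1). Ligand charge sum = -4.
With Re in oxidation state +3, the complex ion is [Re...]^1−.
Charge balance with lithium (+1) requires 1 complex ion per 1 lithium.

Li[ReI(NCS)3(phen)]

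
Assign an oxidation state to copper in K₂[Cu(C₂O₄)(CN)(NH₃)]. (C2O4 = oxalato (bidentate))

+1

2 potassium outside the brackets (+1 each) → the complex ion is 2−.
Ligand charges: 1×CN = -1; 1×NH3 neutral; 1×C2O4 = -2; sum -3.
Cu + (-3) = 2− ⇒ Cu is +1.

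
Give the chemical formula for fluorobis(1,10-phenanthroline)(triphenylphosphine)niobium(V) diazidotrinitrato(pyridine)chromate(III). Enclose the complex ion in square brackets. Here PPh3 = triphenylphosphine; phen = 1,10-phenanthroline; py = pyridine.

[NbF(phen)2(PPh3)][Cr(N3)2(NO3)3(py)]2

Cation [Nb…]: ligand charges -1, Nb(V) ⇒ ion charge 4+.
Anion [Cr…]: ligand charges -5, Cr(III) ⇒ ion charge 2−.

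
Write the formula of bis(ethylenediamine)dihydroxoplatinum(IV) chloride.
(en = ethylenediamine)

[Pt(en)2(OH)2]Cl2

Ligands: 2 ethylenediamine (en, neutral), 2 hydroxo (OH, -1). Ligand charge sum = -2.
Charge balance with chloride (-1) requires 1 complex ion per 2 chloride.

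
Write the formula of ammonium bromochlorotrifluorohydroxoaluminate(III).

Ligands: 3 fluoro (F, -1), 1 hydroxo (OH, -1), 1 chloro (Cl, -1), 1 bromo (Br, -1). Ligand charge sum = -6.
With Al in oxidation state +3, the complex ion is [Al...]^3−.
Charge balance with ammonium (+1) requires 1 complex ion per 3 ammonium.

(NH4)3[AlBrClF3(OH)]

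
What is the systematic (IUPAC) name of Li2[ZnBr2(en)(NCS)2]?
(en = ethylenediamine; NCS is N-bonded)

The 2 lithium counter-ions carry a total charge of +2, so each complex ion is 2−.
Ligand charges: 2×bromo (-1 each), 1×ethylenediamine (neutral), 2×isothiocyanato (-1 each); total -4. So Zn + (-4) = 2−, giving Zn = +2.
Ligands are named alphabetically: bromo before ethylenediamine before isothiocyanato.
The complex ion is anionic, so zinc takes the -ate form zincate(II).

lithium dibromo(ethylenediamine)diisothiocyanatozincate(II)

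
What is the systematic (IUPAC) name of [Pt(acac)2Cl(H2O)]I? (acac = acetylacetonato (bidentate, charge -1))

bis(acetylacetonato)aquachloroplatinum(IV) iodide

The 1 iodide counter-ion carries a total charge of -1, so each complex ion is 1+.
Ligand charges: 1×aqua (neutral), 2×acetylacetonato (-1 each), 1×chloro (-1 each); total -3. So Pt + (-3) = 1+, giving Pt = +4.
Ligands are named alphabetically: acetylacetonato before aqua before chloro.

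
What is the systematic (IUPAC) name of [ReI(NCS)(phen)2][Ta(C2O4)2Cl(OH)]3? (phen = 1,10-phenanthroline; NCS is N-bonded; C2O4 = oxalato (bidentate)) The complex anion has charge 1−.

Both ions are complex: the cation is named first with the plain metal name, the anion second with the -ate form; each ion's ligands are alphabetised independently.
The complex anion is given as 1−; its ligand charges sum to -6, so Ta = +5.
With 3 anions per cation, the cation must be 3×1 = 3+.
Cation: ligand charges sum to -2; for the ion to be 3+, Re = +5.

iodoisothiocyanatobis(1,10-phenanthroline)rhenium(V) chlorohydroxodioxalatotantalate(V)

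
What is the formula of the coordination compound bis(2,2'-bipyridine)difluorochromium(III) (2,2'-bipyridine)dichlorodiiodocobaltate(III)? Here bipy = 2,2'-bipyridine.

[Cr(bipy)2F2][Co(bipy)Cl2I2]

Cation [Cr…]: ligand charges -2, Cr(III) ⇒ ion charge 1+.
Anion [Co…]: ligand charges -4, Co(III) ⇒ ion charge 1−.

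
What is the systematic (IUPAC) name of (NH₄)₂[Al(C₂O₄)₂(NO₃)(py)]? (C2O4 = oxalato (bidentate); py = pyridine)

The 2 ammonium counter-ions carry a total charge of +2, so each complex ion is 2−.
Ligand charges: 2×oxalato (-2 each), 1×pyridine (neutral), 1×nitrato (-1 each); total -5. So Al + (-5) = 2−, giving Al = +3.
The complex ion is anionic, so aluminium takes the -ate form aluminate(III).

ammonium nitratodioxalato(pyridine)aluminate(III)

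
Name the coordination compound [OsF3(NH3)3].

There is no counter-ion, so the complex is neutral overall.
Ligand charges: 3×ammine (neutral), 3×fluoro (-1 each); total -3. So Os + (-3) = 0, giving Os = +3.
Ligands are named alphabetically: ammine before fluoro.

triamminetrifluoroosmium(III)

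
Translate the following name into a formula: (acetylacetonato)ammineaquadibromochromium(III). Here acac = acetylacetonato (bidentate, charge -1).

[Cr(acac)Br2(H2O)(NH3)]

Ligands: 2 bromo (Br, -1), 1 ammine (NH3, neutral), 1 acetylacetonato (acac, -1), 1 aqua (H2O, neutral). Ligand charge sum = -3.
With Cr in oxidation state +3, the complex ion is [Cr...].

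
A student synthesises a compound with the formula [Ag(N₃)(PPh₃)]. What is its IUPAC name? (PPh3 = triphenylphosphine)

There is no counter-ion, so the complex is neutral overall.
Ligand charges: 1×triphenylphosphine (neutral), 1×azido (-1 each); total -1. So Ag + (-1) = 0, giving Ag = +1.
Ligands are named alphabetically: azido before triphenylphosphine.

azido(triphenylphosphine)silver(I)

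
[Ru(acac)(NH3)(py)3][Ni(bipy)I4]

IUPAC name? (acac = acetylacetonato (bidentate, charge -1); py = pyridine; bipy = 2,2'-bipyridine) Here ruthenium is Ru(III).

(acetylacetonato)amminetris(pyridine)ruthenium(III) (2,2'-bipyridine)tetraiodonickelate(II)

Both ions are complex: the cation is named first with the plain metal name, the anion second with the -ate form; each ion's ligands are alphabetised independently.
Ru is given as +3; the cation's ligand charges sum to -1, so the complex cation is 2+.
A 1:1 salt means the anion carries the equal and opposite charge, 2−.
Anion: ligand charges sum to -4; for the ion to be 2−, Ni = +2.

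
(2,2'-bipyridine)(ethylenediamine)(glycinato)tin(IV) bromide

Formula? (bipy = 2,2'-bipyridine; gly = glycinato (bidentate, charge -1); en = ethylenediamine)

Ligands: 1 2,2'-bipyridine (bipy, neutral), 1 glycinato (gly, -1), 1 ethylenediamine (en, neutral). Ligand charge sum = -1.
Charge balance with bromide (-1) requires 1 complex ion per 3 bromide.

[Sn(bipy)(en)(gly)]Br3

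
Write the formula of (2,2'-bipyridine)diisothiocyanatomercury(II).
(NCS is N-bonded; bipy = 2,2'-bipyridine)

Ligands: 2 isothiocyanato (NCS, -1), 1 2,2'-bipyridine (bipy, neutral). Ligand charge sum = -2.
With Hg in oxidation state +2, the complex ion is [Hg...].

[Hg(bipy)(NCS)2]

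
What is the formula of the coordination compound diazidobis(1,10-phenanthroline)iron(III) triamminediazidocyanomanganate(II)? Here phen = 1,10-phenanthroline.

Cation [Fe…]: ligand charges -2, Fe(III) ⇒ ion charge 1+.
Anion [Mn…]: ligand charges -3, Mn(II) ⇒ ion charge 1−.

[Fe(N3)2(phen)2][Mn(CN)(N3)2(NH3)3]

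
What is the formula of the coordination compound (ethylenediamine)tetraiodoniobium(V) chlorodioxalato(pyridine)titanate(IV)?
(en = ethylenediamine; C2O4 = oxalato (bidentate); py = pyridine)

Cation [Nb…]: ligand charges -4, Nb(V) ⇒ ion charge 1+.
Anion [Ti…]: ligand charges -5, Ti(IV) ⇒ ion charge 1−.

[Nb(en)I4][Ti(C2O4)2Cl(py)]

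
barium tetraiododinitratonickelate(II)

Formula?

Ligands: 2 nitrato (NO3, -1), 4 iodo (I, -1). Ligand charge sum = -6.
With Ni in oxidation state +2, the complex ion is [Ni...]^4−.
Charge balance with barium (+2) requires 1 complex ion per 2 barium.

Ba2[NiI4(NO3)2]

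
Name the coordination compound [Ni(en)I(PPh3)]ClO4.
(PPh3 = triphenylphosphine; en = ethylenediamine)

(ethylenediamine)iodo(triphenylphosphine)nickel(II) perchlorate

The 1 perchlorate counter-ion carries a total charge of -1, so each complex ion is 1+.
Ligand charges: 1×iodo (-1 each), 1×triphenylphosphine (neutral), 1×ethylenediamine (neutral); total -1. So Ni + (-1) = 1+, giving Ni = +2.
Ligands are named alphabetically: ethylenediamine before iodo before triphenylphosphine.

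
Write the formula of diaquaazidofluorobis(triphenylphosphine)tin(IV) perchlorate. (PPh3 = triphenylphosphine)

[SnF(H2O)2(N3)(PPh3)2](ClO4)2

Ligands: 2 triphenylphosphine (PPh3, neutral), 2 aqua (H2O, neutral), 1 fluoro (F, -1), 1 azido (N3, -1). Ligand charge sum = -2.
With Sn in oxidation state +4, the complex ion is [Sn...]^2+.
Charge balance with perchlorate (-1) requires 1 complex ion per 2 perchlorate.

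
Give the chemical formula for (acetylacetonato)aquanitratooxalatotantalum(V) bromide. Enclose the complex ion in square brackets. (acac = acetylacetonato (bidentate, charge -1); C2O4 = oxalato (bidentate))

Ligands: 1 acetylacetonato (acac, -1), 1 aqua (H2O, neutral), 1 oxalato (C2O4, -2), 1 nitrato (NO3, -1). Ligand charge sum = -4.
Charge balance with bromide (-1) requires 1 complex ion per 1 bromide.

[Ta(acac)(C2O4)(H2O)(NO3)]Br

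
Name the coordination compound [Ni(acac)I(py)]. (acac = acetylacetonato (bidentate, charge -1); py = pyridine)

There is no counter-ion, so the complex is neutral overall.
Ligand charges: 1×acetylacetonato (-1 each), 1×pyridine (neutral), 1×iodo (-1 each); total -2. So Ni + (-2) = 0, giving Ni = +2.
Ligands are named alphabetically: acetylacetonato before iodo before pyridine.

(acetylacetonato)iodo(pyridine)nickel(II)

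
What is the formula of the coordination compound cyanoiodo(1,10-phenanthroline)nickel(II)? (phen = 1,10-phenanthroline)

[Ni(CN)I(phen)]

Ligands: 1 cyano (CN, -1), 1 iodo (I, -1), 1 1,10-phenanthroline (phen, neutral). Ligand charge sum = -2.
With Ni in oxidation state +2, the complex ion is [Ni...].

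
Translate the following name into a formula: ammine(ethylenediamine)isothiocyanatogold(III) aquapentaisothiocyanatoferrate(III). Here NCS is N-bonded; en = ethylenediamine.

[Au(en)(NCS)(NH3)][Fe(H2O)(NCS)5]

Cation [Au…]: ligand charges -1, Au(III) ⇒ ion charge 2+.
Anion [Fe…]: ligand charges -5, Fe(III) ⇒ ion charge 2−.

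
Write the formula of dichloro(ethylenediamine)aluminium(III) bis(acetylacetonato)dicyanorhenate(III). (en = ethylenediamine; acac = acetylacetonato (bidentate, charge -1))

Cation [Al…]: ligand charges -2, Al(III) ⇒ ion charge 1+.
Anion [Re…]: ligand charges -4, Re(III) ⇒ ion charge 1−.
One 1+ cation balances one 1− anion.

[AlCl2(en)][Re(acac)2(CN)2]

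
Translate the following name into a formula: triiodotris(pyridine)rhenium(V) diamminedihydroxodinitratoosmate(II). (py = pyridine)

Cation [Re…]: ligand charges -3, Re(V) ⇒ ion charge 2+.
Anion [Os…]: ligand charges -4, Os(II) ⇒ ion charge 2−.

[ReI3(py)3][Os(NH3)2(NO3)2(OH)2]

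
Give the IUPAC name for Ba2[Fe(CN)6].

The 2 barium counter-ions carry a total charge of +4, so each complex ion is 4−.
Ligand charges: 6×cyano (-1 each); total -6. So Fe + (-6) = 4−, giving Fe = +2.
The complex ion is anionic, so iron takes the -ate form ferrate(II).

barium hexacyanoferrate(II)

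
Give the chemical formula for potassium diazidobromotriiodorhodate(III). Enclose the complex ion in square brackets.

K3[RhBrI3(N3)2]

Ligands: 1 bromo (Br, -1), 3 iodo (I, -1), 2 azido (N3, -1). Ligand charge sum = -6.
With Rh in oxidation state +3, the complex ion is [Rh...]^3−.
Charge balance with potassium (+1) requires 1 complex ion per 3 potassium.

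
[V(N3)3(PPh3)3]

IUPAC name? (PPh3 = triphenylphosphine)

There is no counter-ion, so the complex is neutral overall.
Ligand charges: 3×azido (-1 each), 3×triphenylphosphine (neutral); total -3. So V + (-3) = 0, giving V = +3.
Ligands are named alphabetically: azido before triphenylphosphine.

triazidotris(triphenylphosphine)vanadium(III)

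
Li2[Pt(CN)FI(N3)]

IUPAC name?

lithium azidocyanofluoroiodoplatinate(II)

The 2 lithium counter-ions carry a total charge of +2, so each complex ion is 2−.
Ligand charges: 1×iodo (-1 each), 1×azido (-1 each), 1×fluoro (-1 each), 1×cyano (-1 each); total -4. So Pt + (-4) = 2−, giving Pt = +2.
Ligands are named alphabetically: azido before cyano before fluoro before iodo.
The complex ion is anionic, so platinum takes the -ate form platinate(II).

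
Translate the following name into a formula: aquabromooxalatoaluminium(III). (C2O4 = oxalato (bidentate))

Ligands: 1 aqua (H2O, neutral), 1 bromo (Br, -1), 1 oxalato (C2O4, -2). Ligand charge sum = -3.
With Al in oxidation state +3, the complex ion is [Al...].

[AlBr(C2O4)(H2O)]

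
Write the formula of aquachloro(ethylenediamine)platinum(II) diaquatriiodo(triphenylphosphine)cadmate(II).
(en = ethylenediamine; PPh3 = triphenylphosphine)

[PtCl(en)(H2O)][Cd(H2O)2I3(PPh3)]

Cation [Pt…]: ligand charges -1, Pt(II) ⇒ ion charge 1+.
Anion [Cd…]: ligand charges -3, Cd(II) ⇒ ion charge 1−.
One 1+ cation balances one 1− anion.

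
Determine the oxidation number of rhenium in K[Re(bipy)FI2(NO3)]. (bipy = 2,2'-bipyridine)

1 potassium outside the brackets (+1 each) → the complex ion is 1−.
Ligand charges: 1×NO3 = -1; 1×bipy neutral; 1×F = -1; 2×I = -2; sum -4.
Re + (-4) = 1− ⇒ Re is +3.

+3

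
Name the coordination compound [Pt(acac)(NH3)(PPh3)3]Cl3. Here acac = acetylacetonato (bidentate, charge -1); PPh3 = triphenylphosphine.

The 3 chloride counter-ions carry a total charge of -3, so each complex ion is 3+.
Ligand charges: 1×acetylacetonato (-1 each), 3×triphenylphosphine (neutral), 1×ammine (neutral); total -1. So Pt + (-1) = 3+, giving Pt = +4.
Ligands are named alphabetically: acetylacetonato before ammine before triphenylphosphine.

(acetylacetonato)amminetris(triphenylphosphine)platinum(IV) chloride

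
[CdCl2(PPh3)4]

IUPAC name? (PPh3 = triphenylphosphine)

dichlorotetrakis(triphenylphosphine)cadmium(II)

There is no counter-ion, so the complex is neutral overall.
Ligand charges: 4×triphenylphosphine (neutral), 2×chloro (-1 each); total -2. So Cd + (-2) = 0, giving Cd = +2.
Ligands are named alphabetically: chloro before triphenylphosphine.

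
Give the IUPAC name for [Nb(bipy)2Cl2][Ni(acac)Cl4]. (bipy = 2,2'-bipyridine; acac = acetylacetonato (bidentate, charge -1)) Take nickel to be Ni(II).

Both ions are complex: the cation is named first with the plain metal name, the anion second with the -ate form; each ion's ligands are alphabetised independently.
Ni is given as +2; the anion's ligand charges sum to -5, so the complex anion is 3−.
A 1:1 salt means the cation carries the equal and opposite charge, 3+.
Cation: ligand charges sum to -2; for the ion to be 3+, Nb = +5.

bis(2,2'-bipyridine)dichloroniobium(V) (acetylacetonato)tetrachloronickelate(II)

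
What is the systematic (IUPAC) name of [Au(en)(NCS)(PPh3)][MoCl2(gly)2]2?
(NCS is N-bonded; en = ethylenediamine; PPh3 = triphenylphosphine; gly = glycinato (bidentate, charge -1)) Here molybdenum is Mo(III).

Both ions are complex: the cation is named first with the plain metal name, the anion second with the -ate form; each ion's ligands are alphabetised independently.
Mo is given as +3; the anion's ligand charges sum to -4, so the complex anion is 1−.
With 2 anions per cation, the cation must be 2×1 = 2+.
Cation: ligand charges sum to -1; for the ion to be 2+, Au = +3.

(ethylenediamine)isothiocyanato(triphenylphosphine)gold(III) dichlorobis(glycinato)molybdate(III)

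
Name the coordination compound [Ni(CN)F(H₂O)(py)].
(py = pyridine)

There is no counter-ion, so the complex is neutral overall.
Ligand charges: 1×aqua (neutral), 1×fluoro (-1 each), 1×pyridine (neutral), 1×cyano (-1 each); total -2. So Ni + (-2) = 0, giving Ni = +2.
Ligands are named alphabetically: aqua before cyano before fluoro before pyridine.

aquacyanofluoro(pyridine)nickel(II)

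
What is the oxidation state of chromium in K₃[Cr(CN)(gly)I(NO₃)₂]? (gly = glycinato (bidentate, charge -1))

+2

3 potassium outside the brackets (+1 each) → the complex ion is 3−.
Ligand charges: 2×NO3 = -2; 1×gly = -1; 1×I = -1; 1×CN = -1; sum -5.
Cr + (-5) = 3− ⇒ Cr is +2.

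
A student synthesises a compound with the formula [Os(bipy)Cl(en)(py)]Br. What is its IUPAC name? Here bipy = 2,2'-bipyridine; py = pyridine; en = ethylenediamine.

(2,2'-bipyridine)chloro(ethylenediamine)(pyridine)osmium(II) bromide

The 1 bromide counter-ion carries a total charge of -1, so each complex ion is 1+.
Ligand charges: 1×2,2'-bipyridine (neutral), 1×chloro (-1 each), 1×pyridine (neutral), 1×ethylenediamine (neutral); total -1. So Os + (-1) = 1+, giving Os = +2.
Ligands are named alphabetically: bipyridine before chloro before ethylenediamine before pyridine.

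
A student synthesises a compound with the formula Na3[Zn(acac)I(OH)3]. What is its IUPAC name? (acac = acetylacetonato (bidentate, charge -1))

sodium (acetylacetonato)trihydroxoiodozincate(II)

The 3 sodium counter-ions carry a total charge of +3, so each complex ion is 3−.
Ligand charges: 1×iodo (-1 each), 1×acetylacetonato (-1 each), 3×hydroxo (-1 each); total -5. So Zn + (-5) = 3−, giving Zn = +2.
Ligands are named alphabetically: acetylacetonato before hydroxo before iodo.
The complex ion is anionic, so zinc takes the -ate form zincate(II).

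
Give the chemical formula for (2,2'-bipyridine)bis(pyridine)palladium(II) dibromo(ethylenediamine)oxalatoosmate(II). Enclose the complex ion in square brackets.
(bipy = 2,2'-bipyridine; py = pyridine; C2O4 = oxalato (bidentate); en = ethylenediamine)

[Pd(bipy)(py)2][OsBr2(C2O4)(en)]

Cation [Pd…]: ligand charges 0, Pd(II) ⇒ ion charge 2+.
Anion [Os…]: ligand charges -4, Os(II) ⇒ ion charge 2−.
One 2+ cation balances one 2− anion.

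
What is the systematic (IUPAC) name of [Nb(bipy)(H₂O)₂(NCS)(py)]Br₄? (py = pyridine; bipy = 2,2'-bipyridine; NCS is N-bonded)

diaqua(2,2'-bipyridine)isothiocyanato(pyridine)niobium(V) bromide

The 4 bromide counter-ions carry a total charge of -4, so each complex ion is 4+.
Ligand charges: 1×pyridine (neutral), 1×2,2'-bipyridine (neutral), 2×aqua (neutral), 1×isothiocyanato (-1 each); total -1. So Nb + (-1) = 4+, giving Nb = +5.
Ligands are named alphabetically: aqua before bipyridine before isothiocyanato before pyridine.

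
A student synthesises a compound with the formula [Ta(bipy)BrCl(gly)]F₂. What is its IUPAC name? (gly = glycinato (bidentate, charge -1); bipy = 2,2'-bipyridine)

(2,2'-bipyridine)bromochloro(glycinato)tantalum(V) fluoride

The 2 fluoride counter-ions carry a total charge of -2, so each complex ion is 2+.
Ligand charges: 1×bromo (-1 each), 1×glycinato (-1 each), 1×chloro (-1 each), 1×2,2'-bipyridine (neutral); total -3. So Ta + (-3) = 2+, giving Ta = +5.
Ligands are named alphabetically: bipyridine before bromo before chloro before glycinato.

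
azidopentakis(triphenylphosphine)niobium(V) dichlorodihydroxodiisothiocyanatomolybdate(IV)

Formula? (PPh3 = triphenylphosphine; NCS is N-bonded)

Cation [Nb…]: ligand charges -1, Nb(V) ⇒ ion charge 4+.
Anion [Mo…]: ligand charges -6, Mo(IV) ⇒ ion charge 2−.
One 4+ cation requires 2 of the 2− anion.

[Nb(N3)(PPh3)5][MoCl2(NCS)2(OH)2]2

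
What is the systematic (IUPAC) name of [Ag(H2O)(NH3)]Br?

ammineaquasilver(I) bromide

The 1 bromide counter-ion carries a total charge of -1, so each complex ion is 1+.
Ligand charges: 1×aqua (neutral), 1×ammine (neutral); total 0. So Ag + (0) = 1+, giving Ag = +1.
Ligands are named alphabetically: ammine before aqua.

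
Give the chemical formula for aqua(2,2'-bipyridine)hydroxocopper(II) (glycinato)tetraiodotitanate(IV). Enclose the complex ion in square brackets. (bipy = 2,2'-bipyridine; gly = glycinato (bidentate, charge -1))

[Cu(bipy)(H2O)(OH)][Ti(gly)I4]

Cation [Cu…]: ligand charges -1, Cu(II) ⇒ ion charge 1+.
Anion [Ti…]: ligand charges -5, Ti(IV) ⇒ ion charge 1−.
One 1+ cation balances one 1− anion.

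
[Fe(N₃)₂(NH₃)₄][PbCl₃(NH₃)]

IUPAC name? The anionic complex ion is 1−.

The complex anion is given as 1−; its ligand charges sum to -3, so Pb = +2.
A 1:1 salt means the cation carries the equal and opposite charge, 1+.
Cation: ligand charges sum to -2; for the ion to be 1+, Fe = +3.

tetraamminediazidoiron(III) amminetrichloroplumbate(II)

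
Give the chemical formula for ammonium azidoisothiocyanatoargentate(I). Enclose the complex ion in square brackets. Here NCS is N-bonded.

Ligands: 1 azido (N3, -1), 1 isothiocyanato (NCS, -1). Ligand charge sum = -2.
With Ag in oxidation state +1, the complex ion is [Ag...]^1−.
Charge balance with ammonium (+1) requires 1 complex ion per 1 ammonium.

NH4[Ag(N3)(NCS)]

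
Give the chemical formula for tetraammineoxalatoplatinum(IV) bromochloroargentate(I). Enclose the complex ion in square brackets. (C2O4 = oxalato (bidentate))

[Pt(C2O4)(NH3)4][AgBrCl]2

Cation [Pt…]: ligand charges -2, Pt(IV) ⇒ ion charge 2+.
Anion [Ag…]: ligand charges -2, Ag(I) ⇒ ion charge 1−.
One 2+ cation requires 2 of the 1− anion.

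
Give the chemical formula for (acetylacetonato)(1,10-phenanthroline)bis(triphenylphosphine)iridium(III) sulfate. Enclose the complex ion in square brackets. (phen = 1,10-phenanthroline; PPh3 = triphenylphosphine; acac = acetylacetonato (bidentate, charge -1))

Ligands: 1 1,10-phenanthroline (phen, neutral), 2 triphenylphosphine (PPh3, neutral), 1 acetylacetonato (acac, -1). Ligand charge sum = -1.
With Ir in oxidation state +3, the complex ion is [Ir...]^2+.
Charge balance with sulfate (-2) requires 1 complex ion per 1 sulfate.

[Ir(acac)(phen)(PPh3)2]SO4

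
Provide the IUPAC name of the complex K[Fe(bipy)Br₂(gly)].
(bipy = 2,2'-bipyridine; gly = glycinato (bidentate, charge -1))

The 1 potassium counter-ion carries a total charge of +1, so each complex ion is 1−.
Ligand charges: 1×2,2'-bipyridine (neutral), 1×glycinato (-1 each), 2×bromo (-1 each); total -3. So Fe + (-3) = 1−, giving Fe = +2.
The complex ion is anionic, so iron takes the -ate form ferrate(II).

potassium (2,2'-bipyridine)dibromo(glycinato)ferrate(II)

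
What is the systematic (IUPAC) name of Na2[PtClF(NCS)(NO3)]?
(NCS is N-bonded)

sodium chlorofluoroisothiocyanatonitratoplatinate(II)

The 2 sodium counter-ions carry a total charge of +2, so each complex ion is 2−.
Ligand charges: 1×fluoro (-1 each), 1×chloro (-1 each), 1×nitrato (-1 each), 1×isothiocyanato (-1 each); total -4. So Pt + (-4) = 2−, giving Pt = +2.
Ligands are named alphabetically: chloro before fluoro before isothiocyanato before nitrato.
The complex ion is anionic, so platinum takes the -ate form platinate(II).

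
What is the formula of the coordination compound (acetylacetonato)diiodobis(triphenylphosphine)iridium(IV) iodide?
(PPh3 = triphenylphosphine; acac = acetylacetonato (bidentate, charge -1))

Ligands: 2 triphenylphosphine (PPh3, neutral), 2 iodo (I, -1), 1 acetylacetonato (acac, -1). Ligand charge sum = -3.
Charge balance with iodide (-1) requires 1 complex ion per 1 iodide.

[Ir(acac)I2(PPh3)2]I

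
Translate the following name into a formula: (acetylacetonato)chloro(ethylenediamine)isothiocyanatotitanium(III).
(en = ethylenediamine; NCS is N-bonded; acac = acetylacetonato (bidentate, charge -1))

[Ti(acac)Cl(en)(NCS)]

Ligands: 1 ethylenediamine (en, neutral), 1 isothiocyanato (NCS, -1), 1 chloro (Cl, -1), 1 acetylacetonato (acac, -1). Ligand charge sum = -3.
With Ti in oxidation state +3, the complex ion is [Ti...].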